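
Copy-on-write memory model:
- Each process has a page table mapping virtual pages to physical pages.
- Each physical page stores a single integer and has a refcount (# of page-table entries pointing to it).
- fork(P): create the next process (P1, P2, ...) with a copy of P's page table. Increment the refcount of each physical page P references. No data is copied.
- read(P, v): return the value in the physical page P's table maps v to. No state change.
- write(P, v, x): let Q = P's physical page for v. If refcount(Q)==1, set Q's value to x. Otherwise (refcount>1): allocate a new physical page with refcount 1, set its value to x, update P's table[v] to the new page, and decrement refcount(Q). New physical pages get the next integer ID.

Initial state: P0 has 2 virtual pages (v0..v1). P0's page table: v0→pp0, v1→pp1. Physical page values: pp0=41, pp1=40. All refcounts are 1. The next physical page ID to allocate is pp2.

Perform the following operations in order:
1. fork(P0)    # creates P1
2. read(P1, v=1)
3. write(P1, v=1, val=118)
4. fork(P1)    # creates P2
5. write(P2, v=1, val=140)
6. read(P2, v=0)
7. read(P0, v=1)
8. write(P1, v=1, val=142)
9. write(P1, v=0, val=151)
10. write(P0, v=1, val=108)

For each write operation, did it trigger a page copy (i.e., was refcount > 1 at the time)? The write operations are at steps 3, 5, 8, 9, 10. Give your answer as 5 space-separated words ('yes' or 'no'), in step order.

Op 1: fork(P0) -> P1. 2 ppages; refcounts: pp0:2 pp1:2
Op 2: read(P1, v1) -> 40. No state change.
Op 3: write(P1, v1, 118). refcount(pp1)=2>1 -> COPY to pp2. 3 ppages; refcounts: pp0:2 pp1:1 pp2:1
Op 4: fork(P1) -> P2. 3 ppages; refcounts: pp0:3 pp1:1 pp2:2
Op 5: write(P2, v1, 140). refcount(pp2)=2>1 -> COPY to pp3. 4 ppages; refcounts: pp0:3 pp1:1 pp2:1 pp3:1
Op 6: read(P2, v0) -> 41. No state change.
Op 7: read(P0, v1) -> 40. No state change.
Op 8: write(P1, v1, 142). refcount(pp2)=1 -> write in place. 4 ppages; refcounts: pp0:3 pp1:1 pp2:1 pp3:1
Op 9: write(P1, v0, 151). refcount(pp0)=3>1 -> COPY to pp4. 5 ppages; refcounts: pp0:2 pp1:1 pp2:1 pp3:1 pp4:1
Op 10: write(P0, v1, 108). refcount(pp1)=1 -> write in place. 5 ppages; refcounts: pp0:2 pp1:1 pp2:1 pp3:1 pp4:1

yes yes no yes no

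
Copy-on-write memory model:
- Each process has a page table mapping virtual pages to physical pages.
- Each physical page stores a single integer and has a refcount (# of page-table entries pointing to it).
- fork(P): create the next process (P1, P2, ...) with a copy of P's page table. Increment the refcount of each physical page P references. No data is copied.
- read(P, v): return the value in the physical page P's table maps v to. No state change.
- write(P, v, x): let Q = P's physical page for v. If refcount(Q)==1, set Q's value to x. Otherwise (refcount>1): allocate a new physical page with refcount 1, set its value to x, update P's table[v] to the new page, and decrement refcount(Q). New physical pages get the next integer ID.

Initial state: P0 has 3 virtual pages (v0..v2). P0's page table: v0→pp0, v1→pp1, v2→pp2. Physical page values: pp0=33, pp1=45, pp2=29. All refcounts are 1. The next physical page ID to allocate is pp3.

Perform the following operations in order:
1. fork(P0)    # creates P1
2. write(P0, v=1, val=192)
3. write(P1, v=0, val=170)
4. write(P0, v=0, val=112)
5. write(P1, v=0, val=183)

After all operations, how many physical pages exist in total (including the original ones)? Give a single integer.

Op 1: fork(P0) -> P1. 3 ppages; refcounts: pp0:2 pp1:2 pp2:2
Op 2: write(P0, v1, 192). refcount(pp1)=2>1 -> COPY to pp3. 4 ppages; refcounts: pp0:2 pp1:1 pp2:2 pp3:1
Op 3: write(P1, v0, 170). refcount(pp0)=2>1 -> COPY to pp4. 5 ppages; refcounts: pp0:1 pp1:1 pp2:2 pp3:1 pp4:1
Op 4: write(P0, v0, 112). refcount(pp0)=1 -> write in place. 5 ppages; refcounts: pp0:1 pp1:1 pp2:2 pp3:1 pp4:1
Op 5: write(P1, v0, 183). refcount(pp4)=1 -> write in place. 5 ppages; refcounts: pp0:1 pp1:1 pp2:2 pp3:1 pp4:1

Answer: 5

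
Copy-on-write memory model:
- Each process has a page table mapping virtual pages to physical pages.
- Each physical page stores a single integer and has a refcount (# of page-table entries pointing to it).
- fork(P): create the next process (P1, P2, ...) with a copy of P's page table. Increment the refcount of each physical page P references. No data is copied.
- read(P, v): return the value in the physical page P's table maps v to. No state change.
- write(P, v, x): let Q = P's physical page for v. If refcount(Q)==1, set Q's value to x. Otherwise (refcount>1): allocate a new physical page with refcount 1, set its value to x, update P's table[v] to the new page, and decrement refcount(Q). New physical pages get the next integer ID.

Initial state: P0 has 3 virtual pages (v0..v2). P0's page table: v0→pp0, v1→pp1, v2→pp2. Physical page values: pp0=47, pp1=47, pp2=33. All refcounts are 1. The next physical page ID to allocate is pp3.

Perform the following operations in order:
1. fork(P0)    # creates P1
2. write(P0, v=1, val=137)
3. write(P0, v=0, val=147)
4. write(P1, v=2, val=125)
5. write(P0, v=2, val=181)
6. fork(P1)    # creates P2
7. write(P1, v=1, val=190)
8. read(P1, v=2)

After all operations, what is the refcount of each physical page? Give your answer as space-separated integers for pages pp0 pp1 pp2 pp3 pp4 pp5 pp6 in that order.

Op 1: fork(P0) -> P1. 3 ppages; refcounts: pp0:2 pp1:2 pp2:2
Op 2: write(P0, v1, 137). refcount(pp1)=2>1 -> COPY to pp3. 4 ppages; refcounts: pp0:2 pp1:1 pp2:2 pp3:1
Op 3: write(P0, v0, 147). refcount(pp0)=2>1 -> COPY to pp4. 5 ppages; refcounts: pp0:1 pp1:1 pp2:2 pp3:1 pp4:1
Op 4: write(P1, v2, 125). refcount(pp2)=2>1 -> COPY to pp5. 6 ppages; refcounts: pp0:1 pp1:1 pp2:1 pp3:1 pp4:1 pp5:1
Op 5: write(P0, v2, 181). refcount(pp2)=1 -> write in place. 6 ppages; refcounts: pp0:1 pp1:1 pp2:1 pp3:1 pp4:1 pp5:1
Op 6: fork(P1) -> P2. 6 ppages; refcounts: pp0:2 pp1:2 pp2:1 pp3:1 pp4:1 pp5:2
Op 7: write(P1, v1, 190). refcount(pp1)=2>1 -> COPY to pp6. 7 ppages; refcounts: pp0:2 pp1:1 pp2:1 pp3:1 pp4:1 pp5:2 pp6:1
Op 8: read(P1, v2) -> 125. No state change.

Answer: 2 1 1 1 1 2 1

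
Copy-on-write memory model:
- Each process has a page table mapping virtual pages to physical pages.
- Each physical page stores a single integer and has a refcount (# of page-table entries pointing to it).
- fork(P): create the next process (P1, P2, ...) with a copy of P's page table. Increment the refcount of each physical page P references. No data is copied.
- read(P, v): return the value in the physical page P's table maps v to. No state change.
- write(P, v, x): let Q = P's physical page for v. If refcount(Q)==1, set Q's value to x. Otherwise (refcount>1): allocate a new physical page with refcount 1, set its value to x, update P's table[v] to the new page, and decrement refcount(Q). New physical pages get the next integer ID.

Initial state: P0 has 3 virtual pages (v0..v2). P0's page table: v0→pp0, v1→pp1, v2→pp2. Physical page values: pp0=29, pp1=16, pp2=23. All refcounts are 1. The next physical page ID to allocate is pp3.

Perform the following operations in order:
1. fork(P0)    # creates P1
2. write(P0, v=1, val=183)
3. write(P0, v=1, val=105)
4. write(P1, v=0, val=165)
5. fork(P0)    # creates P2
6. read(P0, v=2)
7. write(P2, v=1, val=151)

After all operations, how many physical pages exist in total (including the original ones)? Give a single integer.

Answer: 6

Derivation:
Op 1: fork(P0) -> P1. 3 ppages; refcounts: pp0:2 pp1:2 pp2:2
Op 2: write(P0, v1, 183). refcount(pp1)=2>1 -> COPY to pp3. 4 ppages; refcounts: pp0:2 pp1:1 pp2:2 pp3:1
Op 3: write(P0, v1, 105). refcount(pp3)=1 -> write in place. 4 ppages; refcounts: pp0:2 pp1:1 pp2:2 pp3:1
Op 4: write(P1, v0, 165). refcount(pp0)=2>1 -> COPY to pp4. 5 ppages; refcounts: pp0:1 pp1:1 pp2:2 pp3:1 pp4:1
Op 5: fork(P0) -> P2. 5 ppages; refcounts: pp0:2 pp1:1 pp2:3 pp3:2 pp4:1
Op 6: read(P0, v2) -> 23. No state change.
Op 7: write(P2, v1, 151). refcount(pp3)=2>1 -> COPY to pp5. 6 ppages; refcounts: pp0:2 pp1:1 pp2:3 pp3:1 pp4:1 pp5:1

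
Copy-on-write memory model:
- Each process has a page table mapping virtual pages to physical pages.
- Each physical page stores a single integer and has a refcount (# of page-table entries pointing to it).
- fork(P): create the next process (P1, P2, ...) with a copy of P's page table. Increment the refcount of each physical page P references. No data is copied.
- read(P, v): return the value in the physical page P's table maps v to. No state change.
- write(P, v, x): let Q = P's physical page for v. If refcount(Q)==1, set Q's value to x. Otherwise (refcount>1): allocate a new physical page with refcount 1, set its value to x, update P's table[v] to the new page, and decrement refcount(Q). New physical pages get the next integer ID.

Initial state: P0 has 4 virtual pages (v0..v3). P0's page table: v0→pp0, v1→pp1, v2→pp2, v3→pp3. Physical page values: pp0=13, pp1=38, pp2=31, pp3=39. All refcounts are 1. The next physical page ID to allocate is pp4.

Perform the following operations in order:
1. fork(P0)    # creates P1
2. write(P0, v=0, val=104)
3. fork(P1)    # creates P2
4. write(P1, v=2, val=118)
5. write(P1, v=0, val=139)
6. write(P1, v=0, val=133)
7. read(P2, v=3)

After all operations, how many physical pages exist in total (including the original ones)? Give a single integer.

Op 1: fork(P0) -> P1. 4 ppages; refcounts: pp0:2 pp1:2 pp2:2 pp3:2
Op 2: write(P0, v0, 104). refcount(pp0)=2>1 -> COPY to pp4. 5 ppages; refcounts: pp0:1 pp1:2 pp2:2 pp3:2 pp4:1
Op 3: fork(P1) -> P2. 5 ppages; refcounts: pp0:2 pp1:3 pp2:3 pp3:3 pp4:1
Op 4: write(P1, v2, 118). refcount(pp2)=3>1 -> COPY to pp5. 6 ppages; refcounts: pp0:2 pp1:3 pp2:2 pp3:3 pp4:1 pp5:1
Op 5: write(P1, v0, 139). refcount(pp0)=2>1 -> COPY to pp6. 7 ppages; refcounts: pp0:1 pp1:3 pp2:2 pp3:3 pp4:1 pp5:1 pp6:1
Op 6: write(P1, v0, 133). refcount(pp6)=1 -> write in place. 7 ppages; refcounts: pp0:1 pp1:3 pp2:2 pp3:3 pp4:1 pp5:1 pp6:1
Op 7: read(P2, v3) -> 39. No state change.

Answer: 7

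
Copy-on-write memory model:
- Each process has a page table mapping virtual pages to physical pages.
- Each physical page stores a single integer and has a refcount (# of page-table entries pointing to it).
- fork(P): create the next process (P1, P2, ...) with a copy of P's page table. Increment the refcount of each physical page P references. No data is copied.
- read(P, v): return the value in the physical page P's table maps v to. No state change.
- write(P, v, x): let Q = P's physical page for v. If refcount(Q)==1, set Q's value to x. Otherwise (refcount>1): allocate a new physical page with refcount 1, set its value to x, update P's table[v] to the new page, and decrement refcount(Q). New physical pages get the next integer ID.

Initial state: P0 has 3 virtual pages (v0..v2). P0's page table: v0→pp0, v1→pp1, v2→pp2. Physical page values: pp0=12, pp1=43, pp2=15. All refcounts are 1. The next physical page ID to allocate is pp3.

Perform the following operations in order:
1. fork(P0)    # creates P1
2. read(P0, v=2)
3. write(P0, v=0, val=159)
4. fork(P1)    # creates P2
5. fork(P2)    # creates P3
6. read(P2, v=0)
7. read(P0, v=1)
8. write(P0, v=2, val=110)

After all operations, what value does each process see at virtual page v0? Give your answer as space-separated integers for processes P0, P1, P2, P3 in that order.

Answer: 159 12 12 12

Derivation:
Op 1: fork(P0) -> P1. 3 ppages; refcounts: pp0:2 pp1:2 pp2:2
Op 2: read(P0, v2) -> 15. No state change.
Op 3: write(P0, v0, 159). refcount(pp0)=2>1 -> COPY to pp3. 4 ppages; refcounts: pp0:1 pp1:2 pp2:2 pp3:1
Op 4: fork(P1) -> P2. 4 ppages; refcounts: pp0:2 pp1:3 pp2:3 pp3:1
Op 5: fork(P2) -> P3. 4 ppages; refcounts: pp0:3 pp1:4 pp2:4 pp3:1
Op 6: read(P2, v0) -> 12. No state change.
Op 7: read(P0, v1) -> 43. No state change.
Op 8: write(P0, v2, 110). refcount(pp2)=4>1 -> COPY to pp4. 5 ppages; refcounts: pp0:3 pp1:4 pp2:3 pp3:1 pp4:1
P0: v0 -> pp3 = 159
P1: v0 -> pp0 = 12
P2: v0 -> pp0 = 12
P3: v0 -> pp0 = 12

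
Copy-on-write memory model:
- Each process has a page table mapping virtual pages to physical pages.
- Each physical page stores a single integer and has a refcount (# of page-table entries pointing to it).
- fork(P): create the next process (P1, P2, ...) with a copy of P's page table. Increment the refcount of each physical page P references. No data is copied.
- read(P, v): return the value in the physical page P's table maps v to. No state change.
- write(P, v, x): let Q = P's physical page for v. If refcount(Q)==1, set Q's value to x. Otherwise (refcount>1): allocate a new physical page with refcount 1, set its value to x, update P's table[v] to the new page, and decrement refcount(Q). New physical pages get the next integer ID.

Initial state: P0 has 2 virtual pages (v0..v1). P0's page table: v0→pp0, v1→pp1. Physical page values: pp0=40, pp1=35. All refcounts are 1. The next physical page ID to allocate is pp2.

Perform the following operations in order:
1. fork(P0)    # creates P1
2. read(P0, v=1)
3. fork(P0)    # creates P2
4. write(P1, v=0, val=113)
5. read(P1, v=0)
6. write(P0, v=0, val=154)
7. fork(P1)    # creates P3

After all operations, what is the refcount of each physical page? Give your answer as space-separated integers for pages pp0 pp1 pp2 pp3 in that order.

Answer: 1 4 2 1

Derivation:
Op 1: fork(P0) -> P1. 2 ppages; refcounts: pp0:2 pp1:2
Op 2: read(P0, v1) -> 35. No state change.
Op 3: fork(P0) -> P2. 2 ppages; refcounts: pp0:3 pp1:3
Op 4: write(P1, v0, 113). refcount(pp0)=3>1 -> COPY to pp2. 3 ppages; refcounts: pp0:2 pp1:3 pp2:1
Op 5: read(P1, v0) -> 113. No state change.
Op 6: write(P0, v0, 154). refcount(pp0)=2>1 -> COPY to pp3. 4 ppages; refcounts: pp0:1 pp1:3 pp2:1 pp3:1
Op 7: fork(P1) -> P3. 4 ppages; refcounts: pp0:1 pp1:4 pp2:2 pp3:1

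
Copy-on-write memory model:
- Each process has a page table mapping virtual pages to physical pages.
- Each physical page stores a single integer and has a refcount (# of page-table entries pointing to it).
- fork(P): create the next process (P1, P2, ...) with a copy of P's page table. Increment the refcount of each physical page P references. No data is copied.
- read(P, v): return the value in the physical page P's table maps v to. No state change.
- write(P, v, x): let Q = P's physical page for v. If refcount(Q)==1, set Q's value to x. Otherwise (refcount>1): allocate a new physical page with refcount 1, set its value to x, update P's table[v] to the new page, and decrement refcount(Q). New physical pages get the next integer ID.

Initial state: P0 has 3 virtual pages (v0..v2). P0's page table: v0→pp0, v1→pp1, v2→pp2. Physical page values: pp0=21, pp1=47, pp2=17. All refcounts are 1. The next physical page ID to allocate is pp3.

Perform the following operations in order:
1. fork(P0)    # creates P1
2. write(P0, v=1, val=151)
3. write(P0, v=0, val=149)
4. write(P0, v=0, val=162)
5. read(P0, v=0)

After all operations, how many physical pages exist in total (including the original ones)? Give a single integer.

Answer: 5

Derivation:
Op 1: fork(P0) -> P1. 3 ppages; refcounts: pp0:2 pp1:2 pp2:2
Op 2: write(P0, v1, 151). refcount(pp1)=2>1 -> COPY to pp3. 4 ppages; refcounts: pp0:2 pp1:1 pp2:2 pp3:1
Op 3: write(P0, v0, 149). refcount(pp0)=2>1 -> COPY to pp4. 5 ppages; refcounts: pp0:1 pp1:1 pp2:2 pp3:1 pp4:1
Op 4: write(P0, v0, 162). refcount(pp4)=1 -> write in place. 5 ppages; refcounts: pp0:1 pp1:1 pp2:2 pp3:1 pp4:1
Op 5: read(P0, v0) -> 162. No state change.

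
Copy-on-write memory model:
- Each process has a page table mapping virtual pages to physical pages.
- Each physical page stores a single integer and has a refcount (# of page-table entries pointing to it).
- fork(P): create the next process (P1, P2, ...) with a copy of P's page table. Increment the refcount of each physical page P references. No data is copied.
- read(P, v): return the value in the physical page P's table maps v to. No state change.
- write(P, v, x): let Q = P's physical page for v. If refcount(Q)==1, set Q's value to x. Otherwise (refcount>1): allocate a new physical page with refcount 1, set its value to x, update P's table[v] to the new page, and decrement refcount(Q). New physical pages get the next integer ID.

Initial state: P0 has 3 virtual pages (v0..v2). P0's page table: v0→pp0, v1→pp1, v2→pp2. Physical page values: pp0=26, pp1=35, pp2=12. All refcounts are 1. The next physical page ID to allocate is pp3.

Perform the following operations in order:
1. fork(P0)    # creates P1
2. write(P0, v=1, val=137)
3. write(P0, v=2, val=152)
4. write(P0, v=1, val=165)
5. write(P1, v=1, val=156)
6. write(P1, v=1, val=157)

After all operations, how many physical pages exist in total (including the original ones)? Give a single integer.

Answer: 5

Derivation:
Op 1: fork(P0) -> P1. 3 ppages; refcounts: pp0:2 pp1:2 pp2:2
Op 2: write(P0, v1, 137). refcount(pp1)=2>1 -> COPY to pp3. 4 ppages; refcounts: pp0:2 pp1:1 pp2:2 pp3:1
Op 3: write(P0, v2, 152). refcount(pp2)=2>1 -> COPY to pp4. 5 ppages; refcounts: pp0:2 pp1:1 pp2:1 pp3:1 pp4:1
Op 4: write(P0, v1, 165). refcount(pp3)=1 -> write in place. 5 ppages; refcounts: pp0:2 pp1:1 pp2:1 pp3:1 pp4:1
Op 5: write(P1, v1, 156). refcount(pp1)=1 -> write in place. 5 ppages; refcounts: pp0:2 pp1:1 pp2:1 pp3:1 pp4:1
Op 6: write(P1, v1, 157). refcount(pp1)=1 -> write in place. 5 ppages; refcounts: pp0:2 pp1:1 pp2:1 pp3:1 pp4:1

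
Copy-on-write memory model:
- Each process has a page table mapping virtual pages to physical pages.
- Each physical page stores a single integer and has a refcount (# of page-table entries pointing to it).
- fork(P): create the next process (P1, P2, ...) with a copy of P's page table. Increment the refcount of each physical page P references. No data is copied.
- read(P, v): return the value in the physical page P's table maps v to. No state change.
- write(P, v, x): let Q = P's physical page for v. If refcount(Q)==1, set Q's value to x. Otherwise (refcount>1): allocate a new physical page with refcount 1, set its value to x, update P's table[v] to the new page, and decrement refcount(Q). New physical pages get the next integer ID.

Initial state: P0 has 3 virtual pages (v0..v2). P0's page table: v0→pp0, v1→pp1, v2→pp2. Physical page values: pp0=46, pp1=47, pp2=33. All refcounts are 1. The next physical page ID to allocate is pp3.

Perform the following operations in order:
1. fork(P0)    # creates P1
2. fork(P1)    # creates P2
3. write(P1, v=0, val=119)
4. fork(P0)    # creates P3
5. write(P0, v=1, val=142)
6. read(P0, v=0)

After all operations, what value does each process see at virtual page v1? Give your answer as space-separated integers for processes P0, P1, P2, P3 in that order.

Answer: 142 47 47 47

Derivation:
Op 1: fork(P0) -> P1. 3 ppages; refcounts: pp0:2 pp1:2 pp2:2
Op 2: fork(P1) -> P2. 3 ppages; refcounts: pp0:3 pp1:3 pp2:3
Op 3: write(P1, v0, 119). refcount(pp0)=3>1 -> COPY to pp3. 4 ppages; refcounts: pp0:2 pp1:3 pp2:3 pp3:1
Op 4: fork(P0) -> P3. 4 ppages; refcounts: pp0:3 pp1:4 pp2:4 pp3:1
Op 5: write(P0, v1, 142). refcount(pp1)=4>1 -> COPY to pp4. 5 ppages; refcounts: pp0:3 pp1:3 pp2:4 pp3:1 pp4:1
Op 6: read(P0, v0) -> 46. No state change.
P0: v1 -> pp4 = 142
P1: v1 -> pp1 = 47
P2: v1 -> pp1 = 47
P3: v1 -> pp1 = 47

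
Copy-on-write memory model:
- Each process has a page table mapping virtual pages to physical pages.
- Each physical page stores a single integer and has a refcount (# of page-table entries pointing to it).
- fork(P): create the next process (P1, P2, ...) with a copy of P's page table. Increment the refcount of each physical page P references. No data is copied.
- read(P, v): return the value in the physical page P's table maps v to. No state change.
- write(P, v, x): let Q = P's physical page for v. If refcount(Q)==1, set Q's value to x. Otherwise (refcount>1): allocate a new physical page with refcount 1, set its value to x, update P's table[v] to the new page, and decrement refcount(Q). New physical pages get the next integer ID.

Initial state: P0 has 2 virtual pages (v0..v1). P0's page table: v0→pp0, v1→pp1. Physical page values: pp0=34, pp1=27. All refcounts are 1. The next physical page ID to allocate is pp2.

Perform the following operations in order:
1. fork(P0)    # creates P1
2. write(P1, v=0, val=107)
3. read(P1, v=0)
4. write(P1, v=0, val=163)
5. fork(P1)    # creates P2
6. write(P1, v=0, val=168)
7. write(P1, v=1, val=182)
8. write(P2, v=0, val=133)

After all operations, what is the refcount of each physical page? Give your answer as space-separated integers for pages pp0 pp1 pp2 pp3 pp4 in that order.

Answer: 1 2 1 1 1

Derivation:
Op 1: fork(P0) -> P1. 2 ppages; refcounts: pp0:2 pp1:2
Op 2: write(P1, v0, 107). refcount(pp0)=2>1 -> COPY to pp2. 3 ppages; refcounts: pp0:1 pp1:2 pp2:1
Op 3: read(P1, v0) -> 107. No state change.
Op 4: write(P1, v0, 163). refcount(pp2)=1 -> write in place. 3 ppages; refcounts: pp0:1 pp1:2 pp2:1
Op 5: fork(P1) -> P2. 3 ppages; refcounts: pp0:1 pp1:3 pp2:2
Op 6: write(P1, v0, 168). refcount(pp2)=2>1 -> COPY to pp3. 4 ppages; refcounts: pp0:1 pp1:3 pp2:1 pp3:1
Op 7: write(P1, v1, 182). refcount(pp1)=3>1 -> COPY to pp4. 5 ppages; refcounts: pp0:1 pp1:2 pp2:1 pp3:1 pp4:1
Op 8: write(P2, v0, 133). refcount(pp2)=1 -> write in place. 5 ppages; refcounts: pp0:1 pp1:2 pp2:1 pp3:1 pp4:1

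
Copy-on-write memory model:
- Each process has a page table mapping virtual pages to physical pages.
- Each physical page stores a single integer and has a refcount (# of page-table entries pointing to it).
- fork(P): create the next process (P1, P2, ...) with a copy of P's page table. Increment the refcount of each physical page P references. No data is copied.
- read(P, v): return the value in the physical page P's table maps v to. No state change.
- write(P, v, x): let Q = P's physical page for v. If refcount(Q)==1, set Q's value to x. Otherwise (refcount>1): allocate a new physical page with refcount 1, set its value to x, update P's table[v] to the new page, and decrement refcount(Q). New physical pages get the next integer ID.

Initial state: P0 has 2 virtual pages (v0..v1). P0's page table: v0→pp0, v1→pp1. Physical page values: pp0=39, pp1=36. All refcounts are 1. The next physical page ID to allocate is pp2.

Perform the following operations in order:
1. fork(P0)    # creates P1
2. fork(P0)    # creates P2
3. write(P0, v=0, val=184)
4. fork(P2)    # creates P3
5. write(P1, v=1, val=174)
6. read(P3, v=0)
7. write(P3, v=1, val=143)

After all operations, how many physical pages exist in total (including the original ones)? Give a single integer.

Op 1: fork(P0) -> P1. 2 ppages; refcounts: pp0:2 pp1:2
Op 2: fork(P0) -> P2. 2 ppages; refcounts: pp0:3 pp1:3
Op 3: write(P0, v0, 184). refcount(pp0)=3>1 -> COPY to pp2. 3 ppages; refcounts: pp0:2 pp1:3 pp2:1
Op 4: fork(P2) -> P3. 3 ppages; refcounts: pp0:3 pp1:4 pp2:1
Op 5: write(P1, v1, 174). refcount(pp1)=4>1 -> COPY to pp3. 4 ppages; refcounts: pp0:3 pp1:3 pp2:1 pp3:1
Op 6: read(P3, v0) -> 39. No state change.
Op 7: write(P3, v1, 143). refcount(pp1)=3>1 -> COPY to pp4. 5 ppages; refcounts: pp0:3 pp1:2 pp2:1 pp3:1 pp4:1

Answer: 5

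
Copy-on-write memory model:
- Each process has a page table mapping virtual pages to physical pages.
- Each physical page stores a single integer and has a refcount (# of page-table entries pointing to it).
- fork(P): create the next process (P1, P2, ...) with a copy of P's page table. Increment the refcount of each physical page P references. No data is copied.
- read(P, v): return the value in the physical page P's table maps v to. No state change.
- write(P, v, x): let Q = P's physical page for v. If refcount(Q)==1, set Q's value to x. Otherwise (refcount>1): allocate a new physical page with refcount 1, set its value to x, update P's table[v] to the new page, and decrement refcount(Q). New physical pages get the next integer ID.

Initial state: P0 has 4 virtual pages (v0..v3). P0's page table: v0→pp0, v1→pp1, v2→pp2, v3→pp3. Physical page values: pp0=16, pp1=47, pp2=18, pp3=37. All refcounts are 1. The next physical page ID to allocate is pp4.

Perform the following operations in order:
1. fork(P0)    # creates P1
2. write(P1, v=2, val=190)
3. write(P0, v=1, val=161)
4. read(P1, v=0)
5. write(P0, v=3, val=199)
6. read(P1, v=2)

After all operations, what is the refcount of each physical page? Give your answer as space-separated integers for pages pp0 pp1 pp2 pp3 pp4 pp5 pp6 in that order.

Answer: 2 1 1 1 1 1 1

Derivation:
Op 1: fork(P0) -> P1. 4 ppages; refcounts: pp0:2 pp1:2 pp2:2 pp3:2
Op 2: write(P1, v2, 190). refcount(pp2)=2>1 -> COPY to pp4. 5 ppages; refcounts: pp0:2 pp1:2 pp2:1 pp3:2 pp4:1
Op 3: write(P0, v1, 161). refcount(pp1)=2>1 -> COPY to pp5. 6 ppages; refcounts: pp0:2 pp1:1 pp2:1 pp3:2 pp4:1 pp5:1
Op 4: read(P1, v0) -> 16. No state change.
Op 5: write(P0, v3, 199). refcount(pp3)=2>1 -> COPY to pp6. 7 ppages; refcounts: pp0:2 pp1:1 pp2:1 pp3:1 pp4:1 pp5:1 pp6:1
Op 6: read(P1, v2) -> 190. No state change.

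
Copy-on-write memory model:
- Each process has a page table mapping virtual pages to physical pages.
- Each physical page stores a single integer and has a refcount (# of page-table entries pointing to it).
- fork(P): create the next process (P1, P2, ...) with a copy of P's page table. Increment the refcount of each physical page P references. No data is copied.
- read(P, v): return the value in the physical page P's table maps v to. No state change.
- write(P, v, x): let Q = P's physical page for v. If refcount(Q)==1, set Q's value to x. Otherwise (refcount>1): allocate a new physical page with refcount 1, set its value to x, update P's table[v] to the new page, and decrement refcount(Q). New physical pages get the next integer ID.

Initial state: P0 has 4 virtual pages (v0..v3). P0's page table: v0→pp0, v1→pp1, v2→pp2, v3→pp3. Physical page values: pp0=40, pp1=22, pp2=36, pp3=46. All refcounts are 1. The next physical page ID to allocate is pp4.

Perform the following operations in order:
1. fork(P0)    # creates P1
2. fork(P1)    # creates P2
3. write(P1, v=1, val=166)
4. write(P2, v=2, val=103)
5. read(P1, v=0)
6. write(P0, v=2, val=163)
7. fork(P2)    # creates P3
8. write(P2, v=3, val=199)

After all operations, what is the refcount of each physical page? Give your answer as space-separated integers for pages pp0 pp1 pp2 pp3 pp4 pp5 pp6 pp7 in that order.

Answer: 4 3 1 3 1 2 1 1

Derivation:
Op 1: fork(P0) -> P1. 4 ppages; refcounts: pp0:2 pp1:2 pp2:2 pp3:2
Op 2: fork(P1) -> P2. 4 ppages; refcounts: pp0:3 pp1:3 pp2:3 pp3:3
Op 3: write(P1, v1, 166). refcount(pp1)=3>1 -> COPY to pp4. 5 ppages; refcounts: pp0:3 pp1:2 pp2:3 pp3:3 pp4:1
Op 4: write(P2, v2, 103). refcount(pp2)=3>1 -> COPY to pp5. 6 ppages; refcounts: pp0:3 pp1:2 pp2:2 pp3:3 pp4:1 pp5:1
Op 5: read(P1, v0) -> 40. No state change.
Op 6: write(P0, v2, 163). refcount(pp2)=2>1 -> COPY to pp6. 7 ppages; refcounts: pp0:3 pp1:2 pp2:1 pp3:3 pp4:1 pp5:1 pp6:1
Op 7: fork(P2) -> P3. 7 ppages; refcounts: pp0:4 pp1:3 pp2:1 pp3:4 pp4:1 pp5:2 pp6:1
Op 8: write(P2, v3, 199). refcount(pp3)=4>1 -> COPY to pp7. 8 ppages; refcounts: pp0:4 pp1:3 pp2:1 pp3:3 pp4:1 pp5:2 pp6:1 pp7:1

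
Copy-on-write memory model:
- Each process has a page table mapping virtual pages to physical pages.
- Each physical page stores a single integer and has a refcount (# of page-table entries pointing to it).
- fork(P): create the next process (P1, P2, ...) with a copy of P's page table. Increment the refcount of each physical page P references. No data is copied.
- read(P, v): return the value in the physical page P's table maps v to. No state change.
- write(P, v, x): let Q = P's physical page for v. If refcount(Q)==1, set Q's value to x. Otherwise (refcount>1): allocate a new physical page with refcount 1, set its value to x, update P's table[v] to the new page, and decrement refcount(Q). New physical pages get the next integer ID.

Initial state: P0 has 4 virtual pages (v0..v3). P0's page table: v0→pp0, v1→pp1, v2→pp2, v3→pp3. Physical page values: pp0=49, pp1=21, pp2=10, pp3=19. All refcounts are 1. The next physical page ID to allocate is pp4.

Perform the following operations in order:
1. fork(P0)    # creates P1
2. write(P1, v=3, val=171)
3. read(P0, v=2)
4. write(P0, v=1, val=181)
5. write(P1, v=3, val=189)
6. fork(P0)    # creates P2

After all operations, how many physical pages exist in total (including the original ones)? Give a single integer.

Answer: 6

Derivation:
Op 1: fork(P0) -> P1. 4 ppages; refcounts: pp0:2 pp1:2 pp2:2 pp3:2
Op 2: write(P1, v3, 171). refcount(pp3)=2>1 -> COPY to pp4. 5 ppages; refcounts: pp0:2 pp1:2 pp2:2 pp3:1 pp4:1
Op 3: read(P0, v2) -> 10. No state change.
Op 4: write(P0, v1, 181). refcount(pp1)=2>1 -> COPY to pp5. 6 ppages; refcounts: pp0:2 pp1:1 pp2:2 pp3:1 pp4:1 pp5:1
Op 5: write(P1, v3, 189). refcount(pp4)=1 -> write in place. 6 ppages; refcounts: pp0:2 pp1:1 pp2:2 pp3:1 pp4:1 pp5:1
Op 6: fork(P0) -> P2. 6 ppages; refcounts: pp0:3 pp1:1 pp2:3 pp3:2 pp4:1 pp5:2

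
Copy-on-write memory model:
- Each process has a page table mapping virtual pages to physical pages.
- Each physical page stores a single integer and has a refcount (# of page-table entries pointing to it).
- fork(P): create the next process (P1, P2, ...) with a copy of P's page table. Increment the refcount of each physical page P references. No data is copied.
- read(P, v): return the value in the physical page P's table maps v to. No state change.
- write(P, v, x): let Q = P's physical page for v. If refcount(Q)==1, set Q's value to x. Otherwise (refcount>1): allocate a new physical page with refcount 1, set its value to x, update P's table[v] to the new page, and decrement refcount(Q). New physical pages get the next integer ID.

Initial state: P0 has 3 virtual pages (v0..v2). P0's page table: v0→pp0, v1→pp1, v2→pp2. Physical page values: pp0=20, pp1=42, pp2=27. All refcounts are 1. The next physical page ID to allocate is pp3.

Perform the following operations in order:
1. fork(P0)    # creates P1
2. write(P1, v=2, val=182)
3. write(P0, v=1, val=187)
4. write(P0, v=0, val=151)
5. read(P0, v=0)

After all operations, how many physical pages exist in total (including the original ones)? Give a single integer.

Op 1: fork(P0) -> P1. 3 ppages; refcounts: pp0:2 pp1:2 pp2:2
Op 2: write(P1, v2, 182). refcount(pp2)=2>1 -> COPY to pp3. 4 ppages; refcounts: pp0:2 pp1:2 pp2:1 pp3:1
Op 3: write(P0, v1, 187). refcount(pp1)=2>1 -> COPY to pp4. 5 ppages; refcounts: pp0:2 pp1:1 pp2:1 pp3:1 pp4:1
Op 4: write(P0, v0, 151). refcount(pp0)=2>1 -> COPY to pp5. 6 ppages; refcounts: pp0:1 pp1:1 pp2:1 pp3:1 pp4:1 pp5:1
Op 5: read(P0, v0) -> 151. No state change.

Answer: 6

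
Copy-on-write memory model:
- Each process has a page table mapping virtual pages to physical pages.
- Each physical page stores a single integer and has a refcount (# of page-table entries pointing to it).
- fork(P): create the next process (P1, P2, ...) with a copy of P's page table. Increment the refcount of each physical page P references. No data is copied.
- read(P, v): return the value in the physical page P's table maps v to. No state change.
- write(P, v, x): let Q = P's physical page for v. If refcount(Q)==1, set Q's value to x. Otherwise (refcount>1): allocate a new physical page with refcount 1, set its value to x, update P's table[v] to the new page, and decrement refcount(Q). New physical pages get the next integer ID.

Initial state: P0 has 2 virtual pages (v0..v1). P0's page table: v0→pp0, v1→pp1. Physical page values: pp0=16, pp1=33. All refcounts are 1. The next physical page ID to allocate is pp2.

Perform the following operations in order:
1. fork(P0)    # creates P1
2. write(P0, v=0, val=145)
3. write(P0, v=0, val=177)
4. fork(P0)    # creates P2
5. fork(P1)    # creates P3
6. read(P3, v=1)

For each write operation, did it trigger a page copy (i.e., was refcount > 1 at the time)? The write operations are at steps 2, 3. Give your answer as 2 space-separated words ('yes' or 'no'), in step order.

Op 1: fork(P0) -> P1. 2 ppages; refcounts: pp0:2 pp1:2
Op 2: write(P0, v0, 145). refcount(pp0)=2>1 -> COPY to pp2. 3 ppages; refcounts: pp0:1 pp1:2 pp2:1
Op 3: write(P0, v0, 177). refcount(pp2)=1 -> write in place. 3 ppages; refcounts: pp0:1 pp1:2 pp2:1
Op 4: fork(P0) -> P2. 3 ppages; refcounts: pp0:1 pp1:3 pp2:2
Op 5: fork(P1) -> P3. 3 ppages; refcounts: pp0:2 pp1:4 pp2:2
Op 6: read(P3, v1) -> 33. No state change.

yes no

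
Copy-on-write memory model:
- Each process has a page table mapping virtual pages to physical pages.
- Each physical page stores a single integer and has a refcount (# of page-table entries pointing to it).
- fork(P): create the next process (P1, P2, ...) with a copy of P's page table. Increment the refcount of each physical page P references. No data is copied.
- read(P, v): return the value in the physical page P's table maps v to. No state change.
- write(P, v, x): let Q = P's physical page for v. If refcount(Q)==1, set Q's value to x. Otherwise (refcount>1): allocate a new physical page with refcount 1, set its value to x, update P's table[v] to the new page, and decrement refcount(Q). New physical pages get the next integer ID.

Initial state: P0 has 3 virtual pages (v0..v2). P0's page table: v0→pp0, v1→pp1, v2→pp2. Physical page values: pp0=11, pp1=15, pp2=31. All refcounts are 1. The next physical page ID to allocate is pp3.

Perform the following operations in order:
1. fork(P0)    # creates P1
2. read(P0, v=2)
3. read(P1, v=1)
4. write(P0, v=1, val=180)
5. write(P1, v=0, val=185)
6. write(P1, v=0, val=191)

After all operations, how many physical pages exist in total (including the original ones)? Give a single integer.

Op 1: fork(P0) -> P1. 3 ppages; refcounts: pp0:2 pp1:2 pp2:2
Op 2: read(P0, v2) -> 31. No state change.
Op 3: read(P1, v1) -> 15. No state change.
Op 4: write(P0, v1, 180). refcount(pp1)=2>1 -> COPY to pp3. 4 ppages; refcounts: pp0:2 pp1:1 pp2:2 pp3:1
Op 5: write(P1, v0, 185). refcount(pp0)=2>1 -> COPY to pp4. 5 ppages; refcounts: pp0:1 pp1:1 pp2:2 pp3:1 pp4:1
Op 6: write(P1, v0, 191). refcount(pp4)=1 -> write in place. 5 ppages; refcounts: pp0:1 pp1:1 pp2:2 pp3:1 pp4:1

Answer: 5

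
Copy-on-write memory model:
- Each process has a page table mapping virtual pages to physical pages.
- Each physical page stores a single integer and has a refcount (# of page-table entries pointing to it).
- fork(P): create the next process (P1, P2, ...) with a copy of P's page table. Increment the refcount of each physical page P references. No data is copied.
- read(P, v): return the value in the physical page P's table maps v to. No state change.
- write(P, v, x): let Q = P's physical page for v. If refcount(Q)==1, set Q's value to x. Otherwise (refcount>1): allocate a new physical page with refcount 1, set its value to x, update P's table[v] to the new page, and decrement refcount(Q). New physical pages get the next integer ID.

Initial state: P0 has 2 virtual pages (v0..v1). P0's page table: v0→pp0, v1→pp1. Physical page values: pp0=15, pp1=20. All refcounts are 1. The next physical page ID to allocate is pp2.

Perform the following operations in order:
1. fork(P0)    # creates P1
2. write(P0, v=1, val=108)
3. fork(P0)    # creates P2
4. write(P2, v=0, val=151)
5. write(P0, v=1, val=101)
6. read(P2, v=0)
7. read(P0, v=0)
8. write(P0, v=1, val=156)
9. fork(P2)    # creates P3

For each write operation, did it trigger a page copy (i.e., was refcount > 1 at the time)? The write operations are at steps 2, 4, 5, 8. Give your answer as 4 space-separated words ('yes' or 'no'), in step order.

Op 1: fork(P0) -> P1. 2 ppages; refcounts: pp0:2 pp1:2
Op 2: write(P0, v1, 108). refcount(pp1)=2>1 -> COPY to pp2. 3 ppages; refcounts: pp0:2 pp1:1 pp2:1
Op 3: fork(P0) -> P2. 3 ppages; refcounts: pp0:3 pp1:1 pp2:2
Op 4: write(P2, v0, 151). refcount(pp0)=3>1 -> COPY to pp3. 4 ppages; refcounts: pp0:2 pp1:1 pp2:2 pp3:1
Op 5: write(P0, v1, 101). refcount(pp2)=2>1 -> COPY to pp4. 5 ppages; refcounts: pp0:2 pp1:1 pp2:1 pp3:1 pp4:1
Op 6: read(P2, v0) -> 151. No state change.
Op 7: read(P0, v0) -> 15. No state change.
Op 8: write(P0, v1, 156). refcount(pp4)=1 -> write in place. 5 ppages; refcounts: pp0:2 pp1:1 pp2:1 pp3:1 pp4:1
Op 9: fork(P2) -> P3. 5 ppages; refcounts: pp0:2 pp1:1 pp2:2 pp3:2 pp4:1

yes yes yes no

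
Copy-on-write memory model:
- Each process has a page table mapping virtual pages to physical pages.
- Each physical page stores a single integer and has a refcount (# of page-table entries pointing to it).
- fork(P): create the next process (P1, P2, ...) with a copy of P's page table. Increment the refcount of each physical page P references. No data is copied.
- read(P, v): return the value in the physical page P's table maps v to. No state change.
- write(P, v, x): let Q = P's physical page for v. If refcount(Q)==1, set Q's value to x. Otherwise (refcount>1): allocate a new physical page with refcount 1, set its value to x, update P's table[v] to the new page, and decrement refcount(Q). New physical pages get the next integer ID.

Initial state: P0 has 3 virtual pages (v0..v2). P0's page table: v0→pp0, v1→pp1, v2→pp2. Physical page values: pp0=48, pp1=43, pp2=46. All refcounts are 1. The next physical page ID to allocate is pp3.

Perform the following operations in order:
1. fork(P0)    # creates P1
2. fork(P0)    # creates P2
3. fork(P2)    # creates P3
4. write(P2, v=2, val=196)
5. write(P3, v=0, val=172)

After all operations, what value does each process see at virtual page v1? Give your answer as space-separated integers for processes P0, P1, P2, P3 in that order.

Answer: 43 43 43 43

Derivation:
Op 1: fork(P0) -> P1. 3 ppages; refcounts: pp0:2 pp1:2 pp2:2
Op 2: fork(P0) -> P2. 3 ppages; refcounts: pp0:3 pp1:3 pp2:3
Op 3: fork(P2) -> P3. 3 ppages; refcounts: pp0:4 pp1:4 pp2:4
Op 4: write(P2, v2, 196). refcount(pp2)=4>1 -> COPY to pp3. 4 ppages; refcounts: pp0:4 pp1:4 pp2:3 pp3:1
Op 5: write(P3, v0, 172). refcount(pp0)=4>1 -> COPY to pp4. 5 ppages; refcounts: pp0:3 pp1:4 pp2:3 pp3:1 pp4:1
P0: v1 -> pp1 = 43
P1: v1 -> pp1 = 43
P2: v1 -> pp1 = 43
P3: v1 -> pp1 = 43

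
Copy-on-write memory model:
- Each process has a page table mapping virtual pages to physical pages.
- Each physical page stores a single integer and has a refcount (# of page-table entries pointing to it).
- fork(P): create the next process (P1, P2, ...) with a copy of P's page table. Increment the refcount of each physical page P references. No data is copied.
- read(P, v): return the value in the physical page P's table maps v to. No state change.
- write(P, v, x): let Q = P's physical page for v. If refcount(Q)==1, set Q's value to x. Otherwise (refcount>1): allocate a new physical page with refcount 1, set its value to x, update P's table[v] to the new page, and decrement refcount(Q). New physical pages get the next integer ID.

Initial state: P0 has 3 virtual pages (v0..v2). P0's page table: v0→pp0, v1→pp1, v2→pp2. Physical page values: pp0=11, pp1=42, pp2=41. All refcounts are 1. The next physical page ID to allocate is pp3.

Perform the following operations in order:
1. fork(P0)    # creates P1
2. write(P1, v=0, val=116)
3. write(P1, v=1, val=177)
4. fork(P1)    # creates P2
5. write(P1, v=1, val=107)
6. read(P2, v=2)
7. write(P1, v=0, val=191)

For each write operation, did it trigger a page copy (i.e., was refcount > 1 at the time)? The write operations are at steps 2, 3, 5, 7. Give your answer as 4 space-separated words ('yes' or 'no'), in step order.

Op 1: fork(P0) -> P1. 3 ppages; refcounts: pp0:2 pp1:2 pp2:2
Op 2: write(P1, v0, 116). refcount(pp0)=2>1 -> COPY to pp3. 4 ppages; refcounts: pp0:1 pp1:2 pp2:2 pp3:1
Op 3: write(P1, v1, 177). refcount(pp1)=2>1 -> COPY to pp4. 5 ppages; refcounts: pp0:1 pp1:1 pp2:2 pp3:1 pp4:1
Op 4: fork(P1) -> P2. 5 ppages; refcounts: pp0:1 pp1:1 pp2:3 pp3:2 pp4:2
Op 5: write(P1, v1, 107). refcount(pp4)=2>1 -> COPY to pp5. 6 ppages; refcounts: pp0:1 pp1:1 pp2:3 pp3:2 pp4:1 pp5:1
Op 6: read(P2, v2) -> 41. No state change.
Op 7: write(P1, v0, 191). refcount(pp3)=2>1 -> COPY to pp6. 7 ppages; refcounts: pp0:1 pp1:1 pp2:3 pp3:1 pp4:1 pp5:1 pp6:1

yes yes yes yes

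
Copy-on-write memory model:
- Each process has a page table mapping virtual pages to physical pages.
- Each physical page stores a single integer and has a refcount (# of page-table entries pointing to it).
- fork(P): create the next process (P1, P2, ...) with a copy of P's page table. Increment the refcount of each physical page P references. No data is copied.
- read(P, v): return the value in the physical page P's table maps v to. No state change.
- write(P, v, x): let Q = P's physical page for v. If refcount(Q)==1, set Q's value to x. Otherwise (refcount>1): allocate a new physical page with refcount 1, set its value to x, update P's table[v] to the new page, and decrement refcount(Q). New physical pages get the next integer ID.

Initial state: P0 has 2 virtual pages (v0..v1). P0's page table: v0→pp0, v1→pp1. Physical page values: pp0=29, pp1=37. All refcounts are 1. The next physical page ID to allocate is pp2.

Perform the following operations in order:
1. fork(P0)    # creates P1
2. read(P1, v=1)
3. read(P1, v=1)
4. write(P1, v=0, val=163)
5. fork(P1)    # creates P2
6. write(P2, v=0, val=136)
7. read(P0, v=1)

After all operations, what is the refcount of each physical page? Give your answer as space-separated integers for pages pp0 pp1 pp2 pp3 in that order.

Op 1: fork(P0) -> P1. 2 ppages; refcounts: pp0:2 pp1:2
Op 2: read(P1, v1) -> 37. No state change.
Op 3: read(P1, v1) -> 37. No state change.
Op 4: write(P1, v0, 163). refcount(pp0)=2>1 -> COPY to pp2. 3 ppages; refcounts: pp0:1 pp1:2 pp2:1
Op 5: fork(P1) -> P2. 3 ppages; refcounts: pp0:1 pp1:3 pp2:2
Op 6: write(P2, v0, 136). refcount(pp2)=2>1 -> COPY to pp3. 4 ppages; refcounts: pp0:1 pp1:3 pp2:1 pp3:1
Op 7: read(P0, v1) -> 37. No state change.

Answer: 1 3 1 1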